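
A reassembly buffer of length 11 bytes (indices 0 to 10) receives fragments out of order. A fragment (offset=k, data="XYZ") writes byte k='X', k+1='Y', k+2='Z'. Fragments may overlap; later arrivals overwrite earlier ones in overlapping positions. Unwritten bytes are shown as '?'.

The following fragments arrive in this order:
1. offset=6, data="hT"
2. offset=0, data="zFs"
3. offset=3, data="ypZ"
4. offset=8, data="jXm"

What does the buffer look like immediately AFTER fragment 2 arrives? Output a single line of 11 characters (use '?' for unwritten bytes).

Fragment 1: offset=6 data="hT" -> buffer=??????hT???
Fragment 2: offset=0 data="zFs" -> buffer=zFs???hT???

Answer: zFs???hT???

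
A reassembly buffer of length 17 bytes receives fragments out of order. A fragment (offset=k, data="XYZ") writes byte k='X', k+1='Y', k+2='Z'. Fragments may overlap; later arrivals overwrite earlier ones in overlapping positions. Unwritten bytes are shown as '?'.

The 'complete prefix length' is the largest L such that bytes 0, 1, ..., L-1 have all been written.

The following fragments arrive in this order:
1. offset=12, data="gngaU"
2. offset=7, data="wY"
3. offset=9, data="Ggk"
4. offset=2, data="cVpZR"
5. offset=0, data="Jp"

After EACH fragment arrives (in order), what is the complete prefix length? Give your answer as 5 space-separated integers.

Answer: 0 0 0 0 17

Derivation:
Fragment 1: offset=12 data="gngaU" -> buffer=????????????gngaU -> prefix_len=0
Fragment 2: offset=7 data="wY" -> buffer=???????wY???gngaU -> prefix_len=0
Fragment 3: offset=9 data="Ggk" -> buffer=???????wYGgkgngaU -> prefix_len=0
Fragment 4: offset=2 data="cVpZR" -> buffer=??cVpZRwYGgkgngaU -> prefix_len=0
Fragment 5: offset=0 data="Jp" -> buffer=JpcVpZRwYGgkgngaU -> prefix_len=17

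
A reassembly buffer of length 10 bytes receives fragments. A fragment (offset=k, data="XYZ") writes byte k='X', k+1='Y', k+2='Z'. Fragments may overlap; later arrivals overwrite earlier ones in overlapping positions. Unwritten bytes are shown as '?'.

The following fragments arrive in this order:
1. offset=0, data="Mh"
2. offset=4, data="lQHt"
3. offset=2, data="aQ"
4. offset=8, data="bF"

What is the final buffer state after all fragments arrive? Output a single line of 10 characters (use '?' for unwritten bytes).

Answer: MhaQlQHtbF

Derivation:
Fragment 1: offset=0 data="Mh" -> buffer=Mh????????
Fragment 2: offset=4 data="lQHt" -> buffer=Mh??lQHt??
Fragment 3: offset=2 data="aQ" -> buffer=MhaQlQHt??
Fragment 4: offset=8 data="bF" -> buffer=MhaQlQHtbF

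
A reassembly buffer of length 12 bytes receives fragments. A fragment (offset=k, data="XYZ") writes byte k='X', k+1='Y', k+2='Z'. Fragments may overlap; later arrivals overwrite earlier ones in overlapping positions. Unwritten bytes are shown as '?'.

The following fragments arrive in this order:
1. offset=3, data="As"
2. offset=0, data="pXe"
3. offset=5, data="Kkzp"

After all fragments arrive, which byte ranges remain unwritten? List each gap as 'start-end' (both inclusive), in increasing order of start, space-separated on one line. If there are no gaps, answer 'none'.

Answer: 9-11

Derivation:
Fragment 1: offset=3 len=2
Fragment 2: offset=0 len=3
Fragment 3: offset=5 len=4
Gaps: 9-11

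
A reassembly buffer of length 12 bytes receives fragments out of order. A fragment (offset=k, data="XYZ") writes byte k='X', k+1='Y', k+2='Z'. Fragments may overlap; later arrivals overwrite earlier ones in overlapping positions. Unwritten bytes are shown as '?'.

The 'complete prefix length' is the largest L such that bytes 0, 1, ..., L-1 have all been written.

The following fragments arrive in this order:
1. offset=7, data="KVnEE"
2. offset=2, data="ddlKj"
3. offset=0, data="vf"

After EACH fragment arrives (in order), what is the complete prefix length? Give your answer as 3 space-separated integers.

Fragment 1: offset=7 data="KVnEE" -> buffer=???????KVnEE -> prefix_len=0
Fragment 2: offset=2 data="ddlKj" -> buffer=??ddlKjKVnEE -> prefix_len=0
Fragment 3: offset=0 data="vf" -> buffer=vfddlKjKVnEE -> prefix_len=12

Answer: 0 0 12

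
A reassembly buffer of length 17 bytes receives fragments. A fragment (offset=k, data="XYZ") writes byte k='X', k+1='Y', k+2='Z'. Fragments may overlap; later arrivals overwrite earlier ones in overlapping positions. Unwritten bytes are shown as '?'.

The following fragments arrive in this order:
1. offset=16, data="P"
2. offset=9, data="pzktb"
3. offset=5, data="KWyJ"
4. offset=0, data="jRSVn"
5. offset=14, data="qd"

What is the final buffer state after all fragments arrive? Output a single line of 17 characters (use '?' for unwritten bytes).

Answer: jRSVnKWyJpzktbqdP

Derivation:
Fragment 1: offset=16 data="P" -> buffer=????????????????P
Fragment 2: offset=9 data="pzktb" -> buffer=?????????pzktb??P
Fragment 3: offset=5 data="KWyJ" -> buffer=?????KWyJpzktb??P
Fragment 4: offset=0 data="jRSVn" -> buffer=jRSVnKWyJpzktb??P
Fragment 5: offset=14 data="qd" -> buffer=jRSVnKWyJpzktbqdP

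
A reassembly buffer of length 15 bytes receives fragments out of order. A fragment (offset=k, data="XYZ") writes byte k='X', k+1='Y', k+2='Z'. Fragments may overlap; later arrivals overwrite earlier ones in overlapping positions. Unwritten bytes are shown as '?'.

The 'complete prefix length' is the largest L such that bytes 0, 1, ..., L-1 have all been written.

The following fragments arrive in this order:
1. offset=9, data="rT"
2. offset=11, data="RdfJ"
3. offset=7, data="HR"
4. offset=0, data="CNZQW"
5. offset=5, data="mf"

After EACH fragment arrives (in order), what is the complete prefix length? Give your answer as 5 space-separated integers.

Answer: 0 0 0 5 15

Derivation:
Fragment 1: offset=9 data="rT" -> buffer=?????????rT???? -> prefix_len=0
Fragment 2: offset=11 data="RdfJ" -> buffer=?????????rTRdfJ -> prefix_len=0
Fragment 3: offset=7 data="HR" -> buffer=???????HRrTRdfJ -> prefix_len=0
Fragment 4: offset=0 data="CNZQW" -> buffer=CNZQW??HRrTRdfJ -> prefix_len=5
Fragment 5: offset=5 data="mf" -> buffer=CNZQWmfHRrTRdfJ -> prefix_len=15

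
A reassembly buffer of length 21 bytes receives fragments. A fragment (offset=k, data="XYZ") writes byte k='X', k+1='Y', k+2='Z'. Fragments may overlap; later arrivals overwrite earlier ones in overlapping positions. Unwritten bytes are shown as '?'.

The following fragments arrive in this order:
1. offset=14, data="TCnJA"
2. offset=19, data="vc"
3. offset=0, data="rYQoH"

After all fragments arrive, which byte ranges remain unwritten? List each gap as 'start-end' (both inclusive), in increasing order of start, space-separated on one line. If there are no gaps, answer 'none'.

Answer: 5-13

Derivation:
Fragment 1: offset=14 len=5
Fragment 2: offset=19 len=2
Fragment 3: offset=0 len=5
Gaps: 5-13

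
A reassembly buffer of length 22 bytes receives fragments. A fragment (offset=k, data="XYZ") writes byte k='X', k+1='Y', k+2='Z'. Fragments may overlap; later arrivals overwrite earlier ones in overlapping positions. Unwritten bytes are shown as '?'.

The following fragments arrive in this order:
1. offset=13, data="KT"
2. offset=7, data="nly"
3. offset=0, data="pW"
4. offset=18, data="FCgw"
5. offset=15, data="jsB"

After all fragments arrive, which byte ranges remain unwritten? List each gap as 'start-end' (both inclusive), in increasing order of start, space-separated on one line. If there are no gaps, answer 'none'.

Answer: 2-6 10-12

Derivation:
Fragment 1: offset=13 len=2
Fragment 2: offset=7 len=3
Fragment 3: offset=0 len=2
Fragment 4: offset=18 len=4
Fragment 5: offset=15 len=3
Gaps: 2-6 10-12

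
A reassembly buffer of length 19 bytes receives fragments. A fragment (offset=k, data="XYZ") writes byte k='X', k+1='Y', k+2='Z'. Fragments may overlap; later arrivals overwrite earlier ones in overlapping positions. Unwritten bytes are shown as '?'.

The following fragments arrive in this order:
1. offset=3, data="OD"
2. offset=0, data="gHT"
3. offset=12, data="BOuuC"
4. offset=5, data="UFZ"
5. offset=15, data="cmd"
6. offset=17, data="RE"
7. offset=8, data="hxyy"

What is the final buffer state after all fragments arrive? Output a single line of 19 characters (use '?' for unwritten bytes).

Fragment 1: offset=3 data="OD" -> buffer=???OD??????????????
Fragment 2: offset=0 data="gHT" -> buffer=gHTOD??????????????
Fragment 3: offset=12 data="BOuuC" -> buffer=gHTOD???????BOuuC??
Fragment 4: offset=5 data="UFZ" -> buffer=gHTODUFZ????BOuuC??
Fragment 5: offset=15 data="cmd" -> buffer=gHTODUFZ????BOucmd?
Fragment 6: offset=17 data="RE" -> buffer=gHTODUFZ????BOucmRE
Fragment 7: offset=8 data="hxyy" -> buffer=gHTODUFZhxyyBOucmRE

Answer: gHTODUFZhxyyBOucmRE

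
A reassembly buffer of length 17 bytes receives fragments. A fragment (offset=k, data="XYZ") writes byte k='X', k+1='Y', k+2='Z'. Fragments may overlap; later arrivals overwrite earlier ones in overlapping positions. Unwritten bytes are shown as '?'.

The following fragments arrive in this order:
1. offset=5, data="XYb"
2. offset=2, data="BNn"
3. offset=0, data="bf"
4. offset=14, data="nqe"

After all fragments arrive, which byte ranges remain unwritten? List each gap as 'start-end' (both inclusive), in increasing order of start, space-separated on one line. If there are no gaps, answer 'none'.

Fragment 1: offset=5 len=3
Fragment 2: offset=2 len=3
Fragment 3: offset=0 len=2
Fragment 4: offset=14 len=3
Gaps: 8-13

Answer: 8-13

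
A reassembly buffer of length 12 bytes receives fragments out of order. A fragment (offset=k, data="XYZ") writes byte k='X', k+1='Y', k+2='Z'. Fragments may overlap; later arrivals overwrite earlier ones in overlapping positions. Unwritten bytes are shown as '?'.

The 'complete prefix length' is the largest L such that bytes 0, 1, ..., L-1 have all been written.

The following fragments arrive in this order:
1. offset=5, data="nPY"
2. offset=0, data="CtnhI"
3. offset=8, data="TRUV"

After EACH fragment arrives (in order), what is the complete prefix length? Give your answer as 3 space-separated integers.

Fragment 1: offset=5 data="nPY" -> buffer=?????nPY???? -> prefix_len=0
Fragment 2: offset=0 data="CtnhI" -> buffer=CtnhInPY???? -> prefix_len=8
Fragment 3: offset=8 data="TRUV" -> buffer=CtnhInPYTRUV -> prefix_len=12

Answer: 0 8 12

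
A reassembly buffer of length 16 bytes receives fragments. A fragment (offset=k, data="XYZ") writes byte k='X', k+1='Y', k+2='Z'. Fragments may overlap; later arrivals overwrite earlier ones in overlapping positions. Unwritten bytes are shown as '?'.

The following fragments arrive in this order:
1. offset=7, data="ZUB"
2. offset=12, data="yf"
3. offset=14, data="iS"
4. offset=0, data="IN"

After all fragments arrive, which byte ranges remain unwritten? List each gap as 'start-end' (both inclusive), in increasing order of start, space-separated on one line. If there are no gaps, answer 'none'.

Fragment 1: offset=7 len=3
Fragment 2: offset=12 len=2
Fragment 3: offset=14 len=2
Fragment 4: offset=0 len=2
Gaps: 2-6 10-11

Answer: 2-6 10-11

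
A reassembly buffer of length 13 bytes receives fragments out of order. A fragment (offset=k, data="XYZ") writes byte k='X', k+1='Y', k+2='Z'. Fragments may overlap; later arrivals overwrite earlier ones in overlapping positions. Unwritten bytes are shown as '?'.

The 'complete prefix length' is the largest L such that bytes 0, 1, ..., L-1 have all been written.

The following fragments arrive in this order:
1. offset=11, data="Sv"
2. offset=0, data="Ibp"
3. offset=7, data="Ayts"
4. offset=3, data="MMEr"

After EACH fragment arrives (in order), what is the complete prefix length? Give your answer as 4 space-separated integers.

Answer: 0 3 3 13

Derivation:
Fragment 1: offset=11 data="Sv" -> buffer=???????????Sv -> prefix_len=0
Fragment 2: offset=0 data="Ibp" -> buffer=Ibp????????Sv -> prefix_len=3
Fragment 3: offset=7 data="Ayts" -> buffer=Ibp????AytsSv -> prefix_len=3
Fragment 4: offset=3 data="MMEr" -> buffer=IbpMMErAytsSv -> prefix_len=13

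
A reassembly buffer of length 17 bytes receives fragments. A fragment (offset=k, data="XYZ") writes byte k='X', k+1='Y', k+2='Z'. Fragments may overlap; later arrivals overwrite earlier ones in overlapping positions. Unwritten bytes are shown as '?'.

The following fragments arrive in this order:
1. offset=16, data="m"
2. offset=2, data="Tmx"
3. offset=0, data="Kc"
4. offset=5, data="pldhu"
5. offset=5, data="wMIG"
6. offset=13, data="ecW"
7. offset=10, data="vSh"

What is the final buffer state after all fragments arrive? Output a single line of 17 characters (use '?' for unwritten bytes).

Answer: KcTmxwMIGuvShecWm

Derivation:
Fragment 1: offset=16 data="m" -> buffer=????????????????m
Fragment 2: offset=2 data="Tmx" -> buffer=??Tmx???????????m
Fragment 3: offset=0 data="Kc" -> buffer=KcTmx???????????m
Fragment 4: offset=5 data="pldhu" -> buffer=KcTmxpldhu??????m
Fragment 5: offset=5 data="wMIG" -> buffer=KcTmxwMIGu??????m
Fragment 6: offset=13 data="ecW" -> buffer=KcTmxwMIGu???ecWm
Fragment 7: offset=10 data="vSh" -> buffer=KcTmxwMIGuvShecWm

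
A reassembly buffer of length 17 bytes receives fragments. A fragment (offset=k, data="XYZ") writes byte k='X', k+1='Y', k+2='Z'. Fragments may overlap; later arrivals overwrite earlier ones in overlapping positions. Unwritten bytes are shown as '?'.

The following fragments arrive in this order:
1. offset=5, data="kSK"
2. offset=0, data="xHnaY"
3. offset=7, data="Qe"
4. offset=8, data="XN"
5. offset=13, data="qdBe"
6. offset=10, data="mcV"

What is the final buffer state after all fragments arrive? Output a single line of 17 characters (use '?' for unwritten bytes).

Answer: xHnaYkSQXNmcVqdBe

Derivation:
Fragment 1: offset=5 data="kSK" -> buffer=?????kSK?????????
Fragment 2: offset=0 data="xHnaY" -> buffer=xHnaYkSK?????????
Fragment 3: offset=7 data="Qe" -> buffer=xHnaYkSQe????????
Fragment 4: offset=8 data="XN" -> buffer=xHnaYkSQXN???????
Fragment 5: offset=13 data="qdBe" -> buffer=xHnaYkSQXN???qdBe
Fragment 6: offset=10 data="mcV" -> buffer=xHnaYkSQXNmcVqdBe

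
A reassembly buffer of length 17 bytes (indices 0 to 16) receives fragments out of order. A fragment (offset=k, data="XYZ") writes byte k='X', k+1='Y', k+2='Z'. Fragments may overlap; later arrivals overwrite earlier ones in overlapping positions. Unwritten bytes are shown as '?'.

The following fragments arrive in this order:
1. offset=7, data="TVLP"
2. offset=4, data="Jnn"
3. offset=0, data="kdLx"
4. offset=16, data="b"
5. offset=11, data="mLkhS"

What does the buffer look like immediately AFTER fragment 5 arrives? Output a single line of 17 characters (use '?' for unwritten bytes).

Answer: kdLxJnnTVLPmLkhSb

Derivation:
Fragment 1: offset=7 data="TVLP" -> buffer=???????TVLP??????
Fragment 2: offset=4 data="Jnn" -> buffer=????JnnTVLP??????
Fragment 3: offset=0 data="kdLx" -> buffer=kdLxJnnTVLP??????
Fragment 4: offset=16 data="b" -> buffer=kdLxJnnTVLP?????b
Fragment 5: offset=11 data="mLkhS" -> buffer=kdLxJnnTVLPmLkhSb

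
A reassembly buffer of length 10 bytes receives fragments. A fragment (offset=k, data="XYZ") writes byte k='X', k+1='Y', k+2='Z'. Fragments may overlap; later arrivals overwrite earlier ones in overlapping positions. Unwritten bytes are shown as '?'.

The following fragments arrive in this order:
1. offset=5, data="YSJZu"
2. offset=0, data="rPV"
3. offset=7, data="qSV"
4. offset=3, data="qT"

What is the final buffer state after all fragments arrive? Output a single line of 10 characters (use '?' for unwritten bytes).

Answer: rPVqTYSqSV

Derivation:
Fragment 1: offset=5 data="YSJZu" -> buffer=?????YSJZu
Fragment 2: offset=0 data="rPV" -> buffer=rPV??YSJZu
Fragment 3: offset=7 data="qSV" -> buffer=rPV??YSqSV
Fragment 4: offset=3 data="qT" -> buffer=rPVqTYSqSV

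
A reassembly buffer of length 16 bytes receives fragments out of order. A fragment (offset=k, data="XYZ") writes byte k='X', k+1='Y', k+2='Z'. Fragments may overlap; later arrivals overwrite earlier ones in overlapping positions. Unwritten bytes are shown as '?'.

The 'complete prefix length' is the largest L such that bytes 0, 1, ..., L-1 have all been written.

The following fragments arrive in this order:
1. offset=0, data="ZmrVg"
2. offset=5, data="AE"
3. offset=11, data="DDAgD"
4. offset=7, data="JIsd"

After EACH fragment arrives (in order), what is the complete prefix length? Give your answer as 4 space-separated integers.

Fragment 1: offset=0 data="ZmrVg" -> buffer=ZmrVg??????????? -> prefix_len=5
Fragment 2: offset=5 data="AE" -> buffer=ZmrVgAE????????? -> prefix_len=7
Fragment 3: offset=11 data="DDAgD" -> buffer=ZmrVgAE????DDAgD -> prefix_len=7
Fragment 4: offset=7 data="JIsd" -> buffer=ZmrVgAEJIsdDDAgD -> prefix_len=16

Answer: 5 7 7 16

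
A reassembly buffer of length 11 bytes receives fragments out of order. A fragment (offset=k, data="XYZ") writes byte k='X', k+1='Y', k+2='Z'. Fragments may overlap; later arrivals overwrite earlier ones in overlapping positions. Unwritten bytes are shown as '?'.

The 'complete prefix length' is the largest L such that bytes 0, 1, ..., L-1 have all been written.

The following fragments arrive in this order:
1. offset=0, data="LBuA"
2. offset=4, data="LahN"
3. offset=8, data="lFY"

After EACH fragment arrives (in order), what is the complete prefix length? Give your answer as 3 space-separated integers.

Fragment 1: offset=0 data="LBuA" -> buffer=LBuA??????? -> prefix_len=4
Fragment 2: offset=4 data="LahN" -> buffer=LBuALahN??? -> prefix_len=8
Fragment 3: offset=8 data="lFY" -> buffer=LBuALahNlFY -> prefix_len=11

Answer: 4 8 11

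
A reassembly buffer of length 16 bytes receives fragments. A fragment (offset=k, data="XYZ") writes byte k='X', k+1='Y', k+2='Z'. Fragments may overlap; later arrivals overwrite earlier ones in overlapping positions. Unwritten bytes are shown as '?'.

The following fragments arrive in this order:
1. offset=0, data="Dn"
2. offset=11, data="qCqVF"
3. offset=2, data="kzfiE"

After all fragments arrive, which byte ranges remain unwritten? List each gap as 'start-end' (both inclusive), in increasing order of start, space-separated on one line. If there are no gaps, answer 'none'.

Answer: 7-10

Derivation:
Fragment 1: offset=0 len=2
Fragment 2: offset=11 len=5
Fragment 3: offset=2 len=5
Gaps: 7-10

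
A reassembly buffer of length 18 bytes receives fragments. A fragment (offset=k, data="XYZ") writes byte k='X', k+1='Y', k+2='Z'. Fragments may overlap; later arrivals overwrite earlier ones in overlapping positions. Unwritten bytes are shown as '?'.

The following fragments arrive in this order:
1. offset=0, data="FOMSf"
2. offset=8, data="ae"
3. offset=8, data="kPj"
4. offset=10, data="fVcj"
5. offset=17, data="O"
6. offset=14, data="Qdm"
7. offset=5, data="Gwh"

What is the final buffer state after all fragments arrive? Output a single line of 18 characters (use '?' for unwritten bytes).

Answer: FOMSfGwhkPfVcjQdmO

Derivation:
Fragment 1: offset=0 data="FOMSf" -> buffer=FOMSf?????????????
Fragment 2: offset=8 data="ae" -> buffer=FOMSf???ae????????
Fragment 3: offset=8 data="kPj" -> buffer=FOMSf???kPj???????
Fragment 4: offset=10 data="fVcj" -> buffer=FOMSf???kPfVcj????
Fragment 5: offset=17 data="O" -> buffer=FOMSf???kPfVcj???O
Fragment 6: offset=14 data="Qdm" -> buffer=FOMSf???kPfVcjQdmO
Fragment 7: offset=5 data="Gwh" -> buffer=FOMSfGwhkPfVcjQdmO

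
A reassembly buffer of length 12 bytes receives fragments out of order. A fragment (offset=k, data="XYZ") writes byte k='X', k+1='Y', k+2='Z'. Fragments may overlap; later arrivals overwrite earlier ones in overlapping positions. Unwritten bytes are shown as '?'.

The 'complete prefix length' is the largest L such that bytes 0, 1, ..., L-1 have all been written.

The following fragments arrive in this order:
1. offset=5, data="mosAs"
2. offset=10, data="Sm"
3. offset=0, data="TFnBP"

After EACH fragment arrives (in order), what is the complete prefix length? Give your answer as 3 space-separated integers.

Answer: 0 0 12

Derivation:
Fragment 1: offset=5 data="mosAs" -> buffer=?????mosAs?? -> prefix_len=0
Fragment 2: offset=10 data="Sm" -> buffer=?????mosAsSm -> prefix_len=0
Fragment 3: offset=0 data="TFnBP" -> buffer=TFnBPmosAsSm -> prefix_len=12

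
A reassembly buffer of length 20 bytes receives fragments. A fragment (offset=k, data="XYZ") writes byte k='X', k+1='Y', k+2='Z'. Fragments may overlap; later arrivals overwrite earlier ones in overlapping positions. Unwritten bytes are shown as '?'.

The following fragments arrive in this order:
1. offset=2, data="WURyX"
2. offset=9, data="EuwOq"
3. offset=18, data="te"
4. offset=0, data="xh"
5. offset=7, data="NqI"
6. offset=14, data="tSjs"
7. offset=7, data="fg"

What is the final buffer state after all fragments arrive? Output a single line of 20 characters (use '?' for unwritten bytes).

Fragment 1: offset=2 data="WURyX" -> buffer=??WURyX?????????????
Fragment 2: offset=9 data="EuwOq" -> buffer=??WURyX??EuwOq??????
Fragment 3: offset=18 data="te" -> buffer=??WURyX??EuwOq????te
Fragment 4: offset=0 data="xh" -> buffer=xhWURyX??EuwOq????te
Fragment 5: offset=7 data="NqI" -> buffer=xhWURyXNqIuwOq????te
Fragment 6: offset=14 data="tSjs" -> buffer=xhWURyXNqIuwOqtSjste
Fragment 7: offset=7 data="fg" -> buffer=xhWURyXfgIuwOqtSjste

Answer: xhWURyXfgIuwOqtSjste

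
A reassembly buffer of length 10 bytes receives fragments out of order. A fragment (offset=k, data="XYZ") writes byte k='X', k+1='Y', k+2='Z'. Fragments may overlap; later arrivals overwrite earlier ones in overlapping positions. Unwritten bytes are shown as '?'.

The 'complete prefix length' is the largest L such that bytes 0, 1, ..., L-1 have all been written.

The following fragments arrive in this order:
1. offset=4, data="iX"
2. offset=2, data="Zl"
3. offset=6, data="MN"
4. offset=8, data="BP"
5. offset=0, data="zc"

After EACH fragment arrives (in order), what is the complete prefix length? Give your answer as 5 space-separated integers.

Fragment 1: offset=4 data="iX" -> buffer=????iX???? -> prefix_len=0
Fragment 2: offset=2 data="Zl" -> buffer=??ZliX???? -> prefix_len=0
Fragment 3: offset=6 data="MN" -> buffer=??ZliXMN?? -> prefix_len=0
Fragment 4: offset=8 data="BP" -> buffer=??ZliXMNBP -> prefix_len=0
Fragment 5: offset=0 data="zc" -> buffer=zcZliXMNBP -> prefix_len=10

Answer: 0 0 0 0 10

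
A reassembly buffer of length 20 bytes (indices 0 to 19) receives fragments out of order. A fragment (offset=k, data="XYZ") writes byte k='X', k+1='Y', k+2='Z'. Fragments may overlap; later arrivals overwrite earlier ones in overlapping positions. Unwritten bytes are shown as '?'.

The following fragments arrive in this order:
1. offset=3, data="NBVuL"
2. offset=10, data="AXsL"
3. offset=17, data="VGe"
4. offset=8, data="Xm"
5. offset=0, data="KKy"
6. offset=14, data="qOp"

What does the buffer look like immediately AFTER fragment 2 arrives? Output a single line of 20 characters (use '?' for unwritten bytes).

Fragment 1: offset=3 data="NBVuL" -> buffer=???NBVuL????????????
Fragment 2: offset=10 data="AXsL" -> buffer=???NBVuL??AXsL??????

Answer: ???NBVuL??AXsL??????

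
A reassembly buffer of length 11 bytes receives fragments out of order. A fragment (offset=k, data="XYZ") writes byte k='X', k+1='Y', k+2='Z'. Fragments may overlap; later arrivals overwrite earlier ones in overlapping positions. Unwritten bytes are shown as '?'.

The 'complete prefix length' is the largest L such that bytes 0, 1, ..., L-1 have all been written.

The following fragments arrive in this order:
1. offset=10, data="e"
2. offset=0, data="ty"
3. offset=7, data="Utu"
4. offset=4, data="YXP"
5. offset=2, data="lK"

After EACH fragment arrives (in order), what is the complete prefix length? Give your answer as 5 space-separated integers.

Answer: 0 2 2 2 11

Derivation:
Fragment 1: offset=10 data="e" -> buffer=??????????e -> prefix_len=0
Fragment 2: offset=0 data="ty" -> buffer=ty????????e -> prefix_len=2
Fragment 3: offset=7 data="Utu" -> buffer=ty?????Utue -> prefix_len=2
Fragment 4: offset=4 data="YXP" -> buffer=ty??YXPUtue -> prefix_len=2
Fragment 5: offset=2 data="lK" -> buffer=tylKYXPUtue -> prefix_len=11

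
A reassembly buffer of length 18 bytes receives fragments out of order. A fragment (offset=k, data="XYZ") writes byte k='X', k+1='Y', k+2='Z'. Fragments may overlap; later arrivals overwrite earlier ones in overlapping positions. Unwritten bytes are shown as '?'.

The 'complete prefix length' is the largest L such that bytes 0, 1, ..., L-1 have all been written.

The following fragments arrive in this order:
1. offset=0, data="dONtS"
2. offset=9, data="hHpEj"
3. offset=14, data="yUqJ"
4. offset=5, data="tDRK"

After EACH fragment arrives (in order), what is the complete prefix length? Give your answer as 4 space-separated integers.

Answer: 5 5 5 18

Derivation:
Fragment 1: offset=0 data="dONtS" -> buffer=dONtS????????????? -> prefix_len=5
Fragment 2: offset=9 data="hHpEj" -> buffer=dONtS????hHpEj???? -> prefix_len=5
Fragment 3: offset=14 data="yUqJ" -> buffer=dONtS????hHpEjyUqJ -> prefix_len=5
Fragment 4: offset=5 data="tDRK" -> buffer=dONtStDRKhHpEjyUqJ -> prefix_len=18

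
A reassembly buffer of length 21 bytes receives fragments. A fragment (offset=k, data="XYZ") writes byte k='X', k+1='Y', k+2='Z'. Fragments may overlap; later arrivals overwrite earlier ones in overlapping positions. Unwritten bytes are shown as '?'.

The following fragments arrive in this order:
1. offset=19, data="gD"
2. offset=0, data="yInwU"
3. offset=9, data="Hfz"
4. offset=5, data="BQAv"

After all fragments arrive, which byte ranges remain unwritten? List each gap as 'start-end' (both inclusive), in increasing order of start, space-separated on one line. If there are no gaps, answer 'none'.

Fragment 1: offset=19 len=2
Fragment 2: offset=0 len=5
Fragment 3: offset=9 len=3
Fragment 4: offset=5 len=4
Gaps: 12-18

Answer: 12-18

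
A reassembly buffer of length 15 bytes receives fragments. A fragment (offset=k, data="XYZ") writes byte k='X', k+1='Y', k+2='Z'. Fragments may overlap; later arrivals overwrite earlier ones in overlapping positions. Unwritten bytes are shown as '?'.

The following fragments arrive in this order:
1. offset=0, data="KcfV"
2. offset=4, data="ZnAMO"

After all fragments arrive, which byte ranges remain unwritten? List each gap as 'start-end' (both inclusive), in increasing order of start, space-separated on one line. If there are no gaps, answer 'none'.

Answer: 9-14

Derivation:
Fragment 1: offset=0 len=4
Fragment 2: offset=4 len=5
Gaps: 9-14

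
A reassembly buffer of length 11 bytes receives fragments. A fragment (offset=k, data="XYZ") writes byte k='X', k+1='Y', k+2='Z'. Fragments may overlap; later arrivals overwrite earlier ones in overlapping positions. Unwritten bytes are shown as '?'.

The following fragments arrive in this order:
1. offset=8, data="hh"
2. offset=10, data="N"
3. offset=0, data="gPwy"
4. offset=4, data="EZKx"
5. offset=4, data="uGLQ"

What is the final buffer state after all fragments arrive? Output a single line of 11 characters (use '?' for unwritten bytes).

Fragment 1: offset=8 data="hh" -> buffer=????????hh?
Fragment 2: offset=10 data="N" -> buffer=????????hhN
Fragment 3: offset=0 data="gPwy" -> buffer=gPwy????hhN
Fragment 4: offset=4 data="EZKx" -> buffer=gPwyEZKxhhN
Fragment 5: offset=4 data="uGLQ" -> buffer=gPwyuGLQhhN

Answer: gPwyuGLQhhN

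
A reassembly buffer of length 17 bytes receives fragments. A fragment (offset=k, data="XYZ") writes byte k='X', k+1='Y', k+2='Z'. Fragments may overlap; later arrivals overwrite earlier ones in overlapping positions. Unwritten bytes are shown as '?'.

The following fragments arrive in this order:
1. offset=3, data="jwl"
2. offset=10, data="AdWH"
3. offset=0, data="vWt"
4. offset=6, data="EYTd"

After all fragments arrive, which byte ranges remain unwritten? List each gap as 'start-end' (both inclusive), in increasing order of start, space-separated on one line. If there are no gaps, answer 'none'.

Answer: 14-16

Derivation:
Fragment 1: offset=3 len=3
Fragment 2: offset=10 len=4
Fragment 3: offset=0 len=3
Fragment 4: offset=6 len=4
Gaps: 14-16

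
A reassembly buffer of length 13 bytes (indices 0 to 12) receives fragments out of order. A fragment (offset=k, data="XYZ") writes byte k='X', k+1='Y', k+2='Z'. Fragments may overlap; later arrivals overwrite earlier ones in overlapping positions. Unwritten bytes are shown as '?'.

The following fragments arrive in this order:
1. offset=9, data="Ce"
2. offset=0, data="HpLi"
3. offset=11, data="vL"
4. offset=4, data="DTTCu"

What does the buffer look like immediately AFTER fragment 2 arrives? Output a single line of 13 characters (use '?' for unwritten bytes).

Fragment 1: offset=9 data="Ce" -> buffer=?????????Ce??
Fragment 2: offset=0 data="HpLi" -> buffer=HpLi?????Ce??

Answer: HpLi?????Ce??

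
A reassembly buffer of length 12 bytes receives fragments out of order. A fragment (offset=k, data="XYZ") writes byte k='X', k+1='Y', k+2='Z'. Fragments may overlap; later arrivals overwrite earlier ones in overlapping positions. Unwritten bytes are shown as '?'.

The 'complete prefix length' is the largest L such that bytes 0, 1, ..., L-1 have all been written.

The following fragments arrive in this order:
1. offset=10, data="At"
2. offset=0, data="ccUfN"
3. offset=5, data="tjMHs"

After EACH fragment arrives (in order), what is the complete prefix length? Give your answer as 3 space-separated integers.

Fragment 1: offset=10 data="At" -> buffer=??????????At -> prefix_len=0
Fragment 2: offset=0 data="ccUfN" -> buffer=ccUfN?????At -> prefix_len=5
Fragment 3: offset=5 data="tjMHs" -> buffer=ccUfNtjMHsAt -> prefix_len=12

Answer: 0 5 12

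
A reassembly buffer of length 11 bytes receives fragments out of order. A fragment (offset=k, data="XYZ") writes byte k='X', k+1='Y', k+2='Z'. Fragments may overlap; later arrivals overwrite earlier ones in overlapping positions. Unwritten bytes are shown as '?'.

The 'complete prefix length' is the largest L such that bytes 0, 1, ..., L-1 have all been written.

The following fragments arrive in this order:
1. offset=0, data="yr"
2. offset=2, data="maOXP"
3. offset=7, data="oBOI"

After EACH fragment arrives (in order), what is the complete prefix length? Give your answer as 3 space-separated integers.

Answer: 2 7 11

Derivation:
Fragment 1: offset=0 data="yr" -> buffer=yr????????? -> prefix_len=2
Fragment 2: offset=2 data="maOXP" -> buffer=yrmaOXP???? -> prefix_len=7
Fragment 3: offset=7 data="oBOI" -> buffer=yrmaOXPoBOI -> prefix_len=11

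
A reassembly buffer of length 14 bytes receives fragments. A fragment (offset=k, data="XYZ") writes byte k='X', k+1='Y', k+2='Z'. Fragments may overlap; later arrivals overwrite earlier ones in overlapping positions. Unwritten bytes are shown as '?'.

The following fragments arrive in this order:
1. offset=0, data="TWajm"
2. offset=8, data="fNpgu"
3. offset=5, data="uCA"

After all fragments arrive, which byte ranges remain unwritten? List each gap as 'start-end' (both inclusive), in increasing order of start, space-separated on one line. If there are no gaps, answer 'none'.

Answer: 13-13

Derivation:
Fragment 1: offset=0 len=5
Fragment 2: offset=8 len=5
Fragment 3: offset=5 len=3
Gaps: 13-13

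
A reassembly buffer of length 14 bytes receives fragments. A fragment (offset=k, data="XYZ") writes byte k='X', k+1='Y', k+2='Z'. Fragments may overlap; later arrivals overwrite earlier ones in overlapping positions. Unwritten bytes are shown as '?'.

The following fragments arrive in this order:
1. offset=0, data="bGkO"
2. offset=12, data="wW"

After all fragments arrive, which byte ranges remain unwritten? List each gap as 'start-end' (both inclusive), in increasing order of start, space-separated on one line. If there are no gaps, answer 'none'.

Fragment 1: offset=0 len=4
Fragment 2: offset=12 len=2
Gaps: 4-11

Answer: 4-11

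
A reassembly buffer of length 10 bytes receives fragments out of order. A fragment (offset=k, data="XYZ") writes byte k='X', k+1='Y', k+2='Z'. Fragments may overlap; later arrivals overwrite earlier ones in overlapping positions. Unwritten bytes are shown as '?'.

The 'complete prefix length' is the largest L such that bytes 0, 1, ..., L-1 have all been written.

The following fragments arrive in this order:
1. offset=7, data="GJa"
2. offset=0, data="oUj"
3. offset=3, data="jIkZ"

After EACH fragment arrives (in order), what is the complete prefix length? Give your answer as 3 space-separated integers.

Fragment 1: offset=7 data="GJa" -> buffer=???????GJa -> prefix_len=0
Fragment 2: offset=0 data="oUj" -> buffer=oUj????GJa -> prefix_len=3
Fragment 3: offset=3 data="jIkZ" -> buffer=oUjjIkZGJa -> prefix_len=10

Answer: 0 3 10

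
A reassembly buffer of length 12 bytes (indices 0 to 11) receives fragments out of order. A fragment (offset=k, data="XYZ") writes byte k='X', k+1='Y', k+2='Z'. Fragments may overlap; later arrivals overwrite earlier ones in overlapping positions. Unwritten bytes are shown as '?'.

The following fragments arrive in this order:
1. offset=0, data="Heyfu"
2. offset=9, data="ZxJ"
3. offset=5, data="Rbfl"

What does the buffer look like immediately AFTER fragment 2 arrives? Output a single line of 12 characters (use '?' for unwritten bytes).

Fragment 1: offset=0 data="Heyfu" -> buffer=Heyfu???????
Fragment 2: offset=9 data="ZxJ" -> buffer=Heyfu????ZxJ

Answer: Heyfu????ZxJ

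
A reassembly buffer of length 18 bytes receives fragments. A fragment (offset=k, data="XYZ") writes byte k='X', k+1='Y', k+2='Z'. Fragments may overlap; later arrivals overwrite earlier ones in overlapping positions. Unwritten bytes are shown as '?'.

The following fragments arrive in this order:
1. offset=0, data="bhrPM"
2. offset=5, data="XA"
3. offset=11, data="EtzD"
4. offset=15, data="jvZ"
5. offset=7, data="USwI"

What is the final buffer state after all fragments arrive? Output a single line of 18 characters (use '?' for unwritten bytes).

Fragment 1: offset=0 data="bhrPM" -> buffer=bhrPM?????????????
Fragment 2: offset=5 data="XA" -> buffer=bhrPMXA???????????
Fragment 3: offset=11 data="EtzD" -> buffer=bhrPMXA????EtzD???
Fragment 4: offset=15 data="jvZ" -> buffer=bhrPMXA????EtzDjvZ
Fragment 5: offset=7 data="USwI" -> buffer=bhrPMXAUSwIEtzDjvZ

Answer: bhrPMXAUSwIEtzDjvZ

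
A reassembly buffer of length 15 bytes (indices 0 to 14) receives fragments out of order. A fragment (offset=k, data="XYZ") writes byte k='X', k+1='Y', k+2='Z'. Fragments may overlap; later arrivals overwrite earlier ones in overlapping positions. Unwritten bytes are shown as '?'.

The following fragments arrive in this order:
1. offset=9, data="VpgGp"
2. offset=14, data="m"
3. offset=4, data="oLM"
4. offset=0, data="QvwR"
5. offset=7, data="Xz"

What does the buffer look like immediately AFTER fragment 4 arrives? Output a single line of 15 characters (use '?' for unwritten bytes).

Fragment 1: offset=9 data="VpgGp" -> buffer=?????????VpgGp?
Fragment 2: offset=14 data="m" -> buffer=?????????VpgGpm
Fragment 3: offset=4 data="oLM" -> buffer=????oLM??VpgGpm
Fragment 4: offset=0 data="QvwR" -> buffer=QvwRoLM??VpgGpm

Answer: QvwRoLM??VpgGpm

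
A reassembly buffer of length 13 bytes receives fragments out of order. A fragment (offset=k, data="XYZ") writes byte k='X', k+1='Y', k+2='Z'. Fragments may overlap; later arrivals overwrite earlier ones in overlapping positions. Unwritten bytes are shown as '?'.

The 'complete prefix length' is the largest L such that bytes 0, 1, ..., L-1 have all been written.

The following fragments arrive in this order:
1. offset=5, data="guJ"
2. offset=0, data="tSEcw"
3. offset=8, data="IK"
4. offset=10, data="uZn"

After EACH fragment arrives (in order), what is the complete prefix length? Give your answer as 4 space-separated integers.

Fragment 1: offset=5 data="guJ" -> buffer=?????guJ????? -> prefix_len=0
Fragment 2: offset=0 data="tSEcw" -> buffer=tSEcwguJ????? -> prefix_len=8
Fragment 3: offset=8 data="IK" -> buffer=tSEcwguJIK??? -> prefix_len=10
Fragment 4: offset=10 data="uZn" -> buffer=tSEcwguJIKuZn -> prefix_len=13

Answer: 0 8 10 13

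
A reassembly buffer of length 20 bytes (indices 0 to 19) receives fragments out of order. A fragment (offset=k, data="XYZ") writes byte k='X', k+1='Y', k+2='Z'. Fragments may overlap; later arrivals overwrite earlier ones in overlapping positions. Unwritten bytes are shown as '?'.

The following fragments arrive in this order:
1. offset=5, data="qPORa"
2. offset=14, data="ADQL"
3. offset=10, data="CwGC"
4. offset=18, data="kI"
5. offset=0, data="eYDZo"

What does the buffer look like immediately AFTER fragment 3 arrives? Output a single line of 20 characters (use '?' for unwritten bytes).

Answer: ?????qPORaCwGCADQL??

Derivation:
Fragment 1: offset=5 data="qPORa" -> buffer=?????qPORa??????????
Fragment 2: offset=14 data="ADQL" -> buffer=?????qPORa????ADQL??
Fragment 3: offset=10 data="CwGC" -> buffer=?????qPORaCwGCADQL??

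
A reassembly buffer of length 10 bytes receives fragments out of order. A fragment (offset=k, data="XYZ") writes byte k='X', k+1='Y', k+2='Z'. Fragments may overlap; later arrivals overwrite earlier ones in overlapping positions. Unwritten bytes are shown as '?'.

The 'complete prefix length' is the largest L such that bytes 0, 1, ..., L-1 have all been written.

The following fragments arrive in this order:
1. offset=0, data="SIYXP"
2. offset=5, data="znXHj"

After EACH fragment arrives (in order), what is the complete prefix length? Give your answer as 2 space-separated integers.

Fragment 1: offset=0 data="SIYXP" -> buffer=SIYXP????? -> prefix_len=5
Fragment 2: offset=5 data="znXHj" -> buffer=SIYXPznXHj -> prefix_len=10

Answer: 5 10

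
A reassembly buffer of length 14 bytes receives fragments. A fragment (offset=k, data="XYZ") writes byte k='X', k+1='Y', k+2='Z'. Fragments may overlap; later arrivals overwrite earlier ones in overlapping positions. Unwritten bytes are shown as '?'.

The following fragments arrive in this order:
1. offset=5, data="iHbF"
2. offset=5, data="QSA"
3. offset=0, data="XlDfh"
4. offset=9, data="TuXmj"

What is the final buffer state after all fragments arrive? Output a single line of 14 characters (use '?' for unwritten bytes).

Fragment 1: offset=5 data="iHbF" -> buffer=?????iHbF?????
Fragment 2: offset=5 data="QSA" -> buffer=?????QSAF?????
Fragment 3: offset=0 data="XlDfh" -> buffer=XlDfhQSAF?????
Fragment 4: offset=9 data="TuXmj" -> buffer=XlDfhQSAFTuXmj

Answer: XlDfhQSAFTuXmj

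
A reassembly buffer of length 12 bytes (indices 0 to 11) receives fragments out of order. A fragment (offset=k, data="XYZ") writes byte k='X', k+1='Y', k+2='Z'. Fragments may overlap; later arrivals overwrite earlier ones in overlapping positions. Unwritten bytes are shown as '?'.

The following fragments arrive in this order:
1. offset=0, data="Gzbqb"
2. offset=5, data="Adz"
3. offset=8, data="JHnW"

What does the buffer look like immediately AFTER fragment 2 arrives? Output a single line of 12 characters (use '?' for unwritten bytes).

Fragment 1: offset=0 data="Gzbqb" -> buffer=Gzbqb???????
Fragment 2: offset=5 data="Adz" -> buffer=GzbqbAdz????

Answer: GzbqbAdz????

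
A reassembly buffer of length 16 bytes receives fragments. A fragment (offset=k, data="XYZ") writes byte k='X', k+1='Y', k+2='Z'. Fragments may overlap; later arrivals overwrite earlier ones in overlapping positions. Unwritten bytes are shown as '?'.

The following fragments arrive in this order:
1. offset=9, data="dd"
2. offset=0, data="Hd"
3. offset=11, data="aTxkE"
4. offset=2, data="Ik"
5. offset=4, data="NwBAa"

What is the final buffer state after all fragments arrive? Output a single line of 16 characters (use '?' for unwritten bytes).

Fragment 1: offset=9 data="dd" -> buffer=?????????dd?????
Fragment 2: offset=0 data="Hd" -> buffer=Hd???????dd?????
Fragment 3: offset=11 data="aTxkE" -> buffer=Hd???????ddaTxkE
Fragment 4: offset=2 data="Ik" -> buffer=HdIk?????ddaTxkE
Fragment 5: offset=4 data="NwBAa" -> buffer=HdIkNwBAaddaTxkE

Answer: HdIkNwBAaddaTxkE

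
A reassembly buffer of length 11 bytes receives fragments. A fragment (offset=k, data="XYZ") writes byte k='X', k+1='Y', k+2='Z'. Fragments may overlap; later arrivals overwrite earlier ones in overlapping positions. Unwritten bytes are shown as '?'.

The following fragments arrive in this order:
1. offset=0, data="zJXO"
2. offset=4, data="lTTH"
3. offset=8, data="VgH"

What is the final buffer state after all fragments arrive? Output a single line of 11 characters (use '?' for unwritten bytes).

Fragment 1: offset=0 data="zJXO" -> buffer=zJXO???????
Fragment 2: offset=4 data="lTTH" -> buffer=zJXOlTTH???
Fragment 3: offset=8 data="VgH" -> buffer=zJXOlTTHVgH

Answer: zJXOlTTHVgH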